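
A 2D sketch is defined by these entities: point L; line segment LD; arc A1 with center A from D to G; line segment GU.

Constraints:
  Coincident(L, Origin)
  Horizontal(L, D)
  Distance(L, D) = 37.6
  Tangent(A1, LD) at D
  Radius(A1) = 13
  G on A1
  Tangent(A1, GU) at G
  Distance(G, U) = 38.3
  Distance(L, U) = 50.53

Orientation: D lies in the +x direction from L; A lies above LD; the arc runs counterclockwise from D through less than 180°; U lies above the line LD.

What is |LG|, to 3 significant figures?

51.4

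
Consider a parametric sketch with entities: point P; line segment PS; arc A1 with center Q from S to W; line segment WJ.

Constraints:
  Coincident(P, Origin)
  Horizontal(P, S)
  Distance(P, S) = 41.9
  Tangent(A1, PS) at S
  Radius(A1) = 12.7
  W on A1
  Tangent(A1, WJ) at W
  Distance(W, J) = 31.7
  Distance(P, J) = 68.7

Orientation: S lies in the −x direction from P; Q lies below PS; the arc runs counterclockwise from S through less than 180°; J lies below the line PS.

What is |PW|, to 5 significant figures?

56.290

P is at the origin; PS is horizontal with |PS| = 41.9 and S on the −x side, so S = (-41.900, 0.0000). Tangency of A1 to PS means the radius QS is perpendicular to PS, so Q = S + (0, -12.7) = (-41.900, -12.700). Since QW ⟂ WJ (tangency), |QJ| = √(12.7² + 31.7²) = 34.149 regardless of where W sits on A1. So J lies on both circle(P, 68.7) and circle(Q, 34.149); the below-PS intersection is J = (-51.496, -45.473). W is the foot of the tangent from J: W = (-54.541, -13.920).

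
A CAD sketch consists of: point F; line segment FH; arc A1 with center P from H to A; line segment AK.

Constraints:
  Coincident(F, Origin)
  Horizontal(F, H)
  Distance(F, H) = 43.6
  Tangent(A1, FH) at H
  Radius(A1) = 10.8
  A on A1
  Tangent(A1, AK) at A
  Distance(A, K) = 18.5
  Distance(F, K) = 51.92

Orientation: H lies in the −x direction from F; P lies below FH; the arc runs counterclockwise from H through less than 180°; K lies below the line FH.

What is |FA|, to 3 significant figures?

55.0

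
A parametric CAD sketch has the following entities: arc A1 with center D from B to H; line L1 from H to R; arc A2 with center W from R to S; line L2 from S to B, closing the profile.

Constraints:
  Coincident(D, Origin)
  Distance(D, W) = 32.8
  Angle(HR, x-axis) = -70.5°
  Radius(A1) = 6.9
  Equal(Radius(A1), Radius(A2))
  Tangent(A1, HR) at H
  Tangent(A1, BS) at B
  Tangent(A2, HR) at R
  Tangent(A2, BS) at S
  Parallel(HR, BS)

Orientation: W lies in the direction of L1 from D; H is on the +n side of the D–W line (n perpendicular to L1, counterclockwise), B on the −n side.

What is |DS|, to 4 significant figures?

33.52

The slot axis is L1's direction at -70.5°, so u = (cos -70.5°, sin -70.5°) = (0.3338, -0.9426) and n = (−sin -70.5°, cos -70.5°) = (0.9426, 0.3338). D is at the origin and W lies 32.8 along u from D, so W = 32.8·u = (10.95, -30.92). Tangency of A1 to both parallel lines with radius 6.9 puts H and B at D ± 6.9·n: H = (6.504, 2.303), B = (-6.504, -2.303). Equal radii place R and S the same way about W: R = W + 6.9·n = (17.45, -28.62), S = W − 6.9·n = (4.445, -33.22). Then |DS| = |S − D| = 33.52.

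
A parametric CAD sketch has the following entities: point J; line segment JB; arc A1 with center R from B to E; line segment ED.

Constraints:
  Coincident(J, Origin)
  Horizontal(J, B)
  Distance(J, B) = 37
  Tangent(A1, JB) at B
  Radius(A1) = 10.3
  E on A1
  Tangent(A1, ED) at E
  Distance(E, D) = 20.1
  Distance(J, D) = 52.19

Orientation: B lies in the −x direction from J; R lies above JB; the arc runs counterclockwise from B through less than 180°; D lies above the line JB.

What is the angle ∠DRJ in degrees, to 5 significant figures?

115.20°

Checks: |JB| = 37.00 ✓; |RE| = 10.30 ✓; ∠(RE, ED) = 90.00° ✓; |ED| = 20.10 ✓; |JD| = 52.19 ✓.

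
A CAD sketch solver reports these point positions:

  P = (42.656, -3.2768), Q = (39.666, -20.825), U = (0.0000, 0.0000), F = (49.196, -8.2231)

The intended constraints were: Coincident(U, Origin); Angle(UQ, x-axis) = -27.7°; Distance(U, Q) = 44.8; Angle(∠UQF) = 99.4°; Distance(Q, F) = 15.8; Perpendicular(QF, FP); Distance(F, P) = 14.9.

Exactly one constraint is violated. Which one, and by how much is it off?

Distance(F, P) = 14.9 — off by 6.70.

U = (0.00, 0.00) ✓; UQ at -27.70° ✓; |UQ| = 44.80 ✓; ∠UQF = 99.40° ✓; |QF| = 15.80 ✓; ∠(QF, FP) = 90.00° ✓; |FP| = 8.200 ✗.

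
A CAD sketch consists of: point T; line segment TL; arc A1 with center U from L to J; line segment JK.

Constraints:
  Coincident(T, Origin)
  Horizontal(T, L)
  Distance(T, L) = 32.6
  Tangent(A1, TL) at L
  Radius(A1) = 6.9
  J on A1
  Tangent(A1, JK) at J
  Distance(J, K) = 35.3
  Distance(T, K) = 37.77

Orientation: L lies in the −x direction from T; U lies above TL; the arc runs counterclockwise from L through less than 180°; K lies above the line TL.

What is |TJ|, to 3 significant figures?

26.6

Checks: |UJ| = 6.900 ✓; ∠(UJ, JK) = 90.00° ✓; |JK| = 35.30 ✓; |TK| = 37.77 ✓.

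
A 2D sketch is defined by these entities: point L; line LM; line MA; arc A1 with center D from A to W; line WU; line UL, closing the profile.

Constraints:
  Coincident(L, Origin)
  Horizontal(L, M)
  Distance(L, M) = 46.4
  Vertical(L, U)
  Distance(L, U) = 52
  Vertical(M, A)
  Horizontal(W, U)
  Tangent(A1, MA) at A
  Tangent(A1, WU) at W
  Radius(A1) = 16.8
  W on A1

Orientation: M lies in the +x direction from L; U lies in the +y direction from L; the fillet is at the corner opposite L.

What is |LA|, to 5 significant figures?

58.241

L is at the origin; LM is horizontal with |LM| = 46.4 and M on the +x side, so M = (46.400, 0.0000). LU is vertical with |LU| = 52.0 and U on the +y side, so U = (0.0000, 52.000). The virtual corner opposite L is at (46.400, 52.000). A1 meets MA tangentially, so DA is at right angles to MA and the tangent condition forces DW to be normal to WU, with radius 16.8, so the center D sits 16.8 in from both sides at D = (29.600, 35.200). That places the tangent points at A = (46.400, 35.200) on MA and W = (29.600, 52.000) on WU. Then |LA| = |A − L| = 58.241.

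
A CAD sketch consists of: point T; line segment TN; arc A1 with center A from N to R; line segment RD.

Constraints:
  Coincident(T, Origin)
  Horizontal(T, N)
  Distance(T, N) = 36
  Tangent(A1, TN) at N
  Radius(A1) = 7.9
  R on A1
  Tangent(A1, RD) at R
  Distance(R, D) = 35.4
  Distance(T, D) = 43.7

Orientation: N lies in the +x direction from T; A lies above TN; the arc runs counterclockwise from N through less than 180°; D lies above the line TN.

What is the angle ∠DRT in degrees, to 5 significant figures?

65.842°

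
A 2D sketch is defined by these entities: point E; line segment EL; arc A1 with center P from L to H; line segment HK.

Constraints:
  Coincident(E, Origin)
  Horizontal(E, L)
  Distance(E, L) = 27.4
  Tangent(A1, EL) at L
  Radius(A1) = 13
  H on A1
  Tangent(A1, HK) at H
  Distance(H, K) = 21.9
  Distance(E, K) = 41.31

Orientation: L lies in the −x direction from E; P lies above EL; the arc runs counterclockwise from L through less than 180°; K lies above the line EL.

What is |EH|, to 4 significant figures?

21.20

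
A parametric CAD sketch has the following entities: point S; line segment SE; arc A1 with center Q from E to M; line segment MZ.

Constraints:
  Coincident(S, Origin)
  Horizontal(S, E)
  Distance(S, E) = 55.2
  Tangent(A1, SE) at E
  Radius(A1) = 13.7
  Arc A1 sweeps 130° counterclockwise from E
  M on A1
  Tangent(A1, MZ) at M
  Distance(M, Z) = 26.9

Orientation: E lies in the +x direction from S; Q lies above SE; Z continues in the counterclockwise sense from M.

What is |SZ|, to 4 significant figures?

64.82

On A1, E sits at bearing -90° from Q; a 130° counterclockwise sweep puts M at bearing 40°, so M = Q + 13.7·(cos 40°, sin 40°) = (65.69, 22.51). The tangent condition forces QM to be normal to MZ, so MZ runs along (−sin 40°, cos 40°); with |MZ| = 26.9, Z = (48.40, 43.11). Then |SZ| = |Z − S| = 64.82.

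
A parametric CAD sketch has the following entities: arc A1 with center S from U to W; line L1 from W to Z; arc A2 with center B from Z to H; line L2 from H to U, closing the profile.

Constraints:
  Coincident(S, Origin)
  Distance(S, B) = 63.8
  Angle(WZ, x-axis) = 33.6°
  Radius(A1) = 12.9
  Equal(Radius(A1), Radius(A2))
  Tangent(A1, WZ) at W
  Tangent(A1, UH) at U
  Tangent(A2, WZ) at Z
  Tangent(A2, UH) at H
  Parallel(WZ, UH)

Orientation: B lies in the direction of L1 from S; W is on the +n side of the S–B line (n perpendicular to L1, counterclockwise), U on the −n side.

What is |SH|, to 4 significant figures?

65.09

The slot axis is L1's direction at 33.6°, so u = (cos 33.6°, sin 33.6°) = (0.8329, 0.5534) and n = (−sin 33.6°, cos 33.6°) = (-0.5534, 0.8329). S is at the origin and B lies 63.8 along u from S, so B = 63.8·u = (53.14, 35.31). Tangency of A1 to both parallel lines with radius 12.9 puts W and U at S ± 12.9·n: W = (-7.139, 10.74), U = (7.139, -10.74). Equal radii place Z and H the same way about B: Z = B + 12.9·n = (46.00, 46.05), H = B − 12.9·n = (60.28, 24.56). Then |SH| = |H − S| = 65.09.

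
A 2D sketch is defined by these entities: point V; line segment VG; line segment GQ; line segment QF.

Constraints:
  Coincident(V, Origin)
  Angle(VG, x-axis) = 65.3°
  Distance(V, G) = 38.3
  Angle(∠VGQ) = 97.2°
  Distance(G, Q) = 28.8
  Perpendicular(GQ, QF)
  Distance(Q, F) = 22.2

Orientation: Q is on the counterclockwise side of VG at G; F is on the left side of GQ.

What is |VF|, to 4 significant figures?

37.13

∠VGQ = 97.2°, so GQ runs at 65.3° + (180° − 97.2°) = 148.1° from the x-axis; with |GQ| = 28.8, Q = G + 28.8·(cos 148.1°, sin 148.1°) = (-8.446, 50.01). GQ is perpendicular to QF; with |QF| = 22.2 on the left of GQ, F = Q + 22.2·(-0.5284, -0.8490) = (-20.18, 31.17). Then |VF| = |F − V| = 37.13.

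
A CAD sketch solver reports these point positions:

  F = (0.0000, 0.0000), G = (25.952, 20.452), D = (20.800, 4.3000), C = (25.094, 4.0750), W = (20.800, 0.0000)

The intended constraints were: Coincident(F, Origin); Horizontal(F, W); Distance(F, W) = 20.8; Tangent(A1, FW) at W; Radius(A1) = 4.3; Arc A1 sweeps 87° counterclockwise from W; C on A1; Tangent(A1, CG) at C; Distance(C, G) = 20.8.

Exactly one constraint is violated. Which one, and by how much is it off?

Distance(C, G) = 20.8 — off by 4.40.

F = (0.00, 0.00) ✓; F.y = 0.00, W.y = 0.00 ✓; |FW| = 20.80 ✓; ∠(DW, WF) = 90.00° ✓; |DW| = 4.300 ✓; bearing(D→C) − bearing(D→W) = 87.00° ✓; |DC| = 4.300 ✓; ∠(DC, CG) = 90.00° ✓; |CG| = 16.40 ✗.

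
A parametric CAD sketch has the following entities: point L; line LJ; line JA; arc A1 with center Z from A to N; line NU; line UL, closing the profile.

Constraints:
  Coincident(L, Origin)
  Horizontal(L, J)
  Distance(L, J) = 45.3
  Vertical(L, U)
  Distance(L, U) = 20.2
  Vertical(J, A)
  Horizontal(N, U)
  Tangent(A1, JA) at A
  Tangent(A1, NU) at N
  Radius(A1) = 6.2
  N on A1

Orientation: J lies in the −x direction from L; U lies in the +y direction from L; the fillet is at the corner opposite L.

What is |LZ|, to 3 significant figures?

41.5

L is at the origin; L and J share the same y with |LJ| = 45.3 and J on the −x side, so J = (-45.3, 0.00). LU is vertical with |LU| = 20.2 and U on the +y side, so U = (0.00, 20.2). The virtual corner opposite L is at (-45.3, 20.2). Since A1 is tangent to JA there, ZA ⟂ JA and tangency of A1 to NU means the radius ZN is perpendicular to NU, with radius 6.2, so the center Z sits 6.2 in from both sides at Z = (-39.1, 14.0). Then |LZ| = |Z − L| = 41.5.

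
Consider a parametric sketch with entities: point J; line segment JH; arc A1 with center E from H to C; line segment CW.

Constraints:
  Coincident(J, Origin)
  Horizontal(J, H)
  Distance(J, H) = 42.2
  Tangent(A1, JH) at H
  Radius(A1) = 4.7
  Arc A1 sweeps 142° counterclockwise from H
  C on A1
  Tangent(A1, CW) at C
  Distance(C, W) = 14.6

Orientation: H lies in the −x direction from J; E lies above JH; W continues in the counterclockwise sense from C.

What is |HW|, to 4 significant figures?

19.41

J is at the origin; JH is horizontal with |JH| = 42.2 and H on the −x side, so H = (-42.20, 0.000). Since A1 is tangent to JH there, EH ⟂ JH, so E = H + (0, 4.7) = (-42.20, 4.700). On A1, H sits at bearing -90° from E; a 142° counterclockwise sweep puts C at bearing 52°, so C = E + 4.7·(cos 52°, sin 52°) = (-39.31, 8.404). A1 meets CW tangentially, so EC is at right angles to CW, so CW runs along (−sin 52°, cos 52°); with |CW| = 14.6, W = (-50.81, 17.39). Then |HW| = |W − H| = 19.41.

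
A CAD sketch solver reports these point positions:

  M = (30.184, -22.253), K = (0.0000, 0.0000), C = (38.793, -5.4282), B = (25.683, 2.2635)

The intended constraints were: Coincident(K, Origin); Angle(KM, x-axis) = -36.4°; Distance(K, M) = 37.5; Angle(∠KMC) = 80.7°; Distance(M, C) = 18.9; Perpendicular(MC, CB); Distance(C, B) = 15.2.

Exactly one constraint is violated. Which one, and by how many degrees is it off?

Perpendicular(MC, CB) — off by 3.30°.

K = (0.00, 0.00) ✓; KM at -36.40° ✓; |KM| = 37.50 ✓; ∠KMC = 80.70° ✓; |MC| = 18.90 ✓; ∠(MC, CB) = 86.70° ✗; |CB| = 15.20 ✓.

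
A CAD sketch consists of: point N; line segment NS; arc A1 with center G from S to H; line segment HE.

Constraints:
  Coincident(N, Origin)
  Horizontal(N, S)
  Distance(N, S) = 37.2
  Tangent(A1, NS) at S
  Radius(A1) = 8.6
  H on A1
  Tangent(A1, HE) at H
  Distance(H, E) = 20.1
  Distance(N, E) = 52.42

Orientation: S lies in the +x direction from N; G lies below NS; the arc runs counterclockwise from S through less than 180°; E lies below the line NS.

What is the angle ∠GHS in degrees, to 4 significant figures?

25.37°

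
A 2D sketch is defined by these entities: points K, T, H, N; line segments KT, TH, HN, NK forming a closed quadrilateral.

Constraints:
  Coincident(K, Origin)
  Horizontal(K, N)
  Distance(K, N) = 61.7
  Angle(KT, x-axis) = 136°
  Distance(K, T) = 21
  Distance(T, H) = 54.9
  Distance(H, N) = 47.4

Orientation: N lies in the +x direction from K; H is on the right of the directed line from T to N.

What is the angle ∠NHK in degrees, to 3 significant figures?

97.3°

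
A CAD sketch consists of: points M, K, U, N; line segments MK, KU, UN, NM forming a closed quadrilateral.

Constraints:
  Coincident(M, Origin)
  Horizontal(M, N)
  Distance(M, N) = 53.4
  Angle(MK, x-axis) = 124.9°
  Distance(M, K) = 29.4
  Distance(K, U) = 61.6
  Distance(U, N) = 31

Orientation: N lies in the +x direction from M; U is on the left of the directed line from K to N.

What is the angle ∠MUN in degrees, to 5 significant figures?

72.929°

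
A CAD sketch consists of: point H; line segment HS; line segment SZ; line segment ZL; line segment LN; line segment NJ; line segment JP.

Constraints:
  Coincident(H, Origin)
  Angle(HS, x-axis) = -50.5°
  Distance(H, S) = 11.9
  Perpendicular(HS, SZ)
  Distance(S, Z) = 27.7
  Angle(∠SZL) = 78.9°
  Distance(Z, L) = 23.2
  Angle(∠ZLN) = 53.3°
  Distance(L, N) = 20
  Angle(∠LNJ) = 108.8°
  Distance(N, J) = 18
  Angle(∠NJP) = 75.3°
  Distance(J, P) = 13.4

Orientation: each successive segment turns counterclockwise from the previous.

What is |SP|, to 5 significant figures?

28.251

H is at the origin; HS runs at -50.5° with length 11.9, so S = (7.5693, -9.1823). The perpendicularity gives SZ at right angles to HS, so SZ runs at 39.500°; with |SZ| = 27.7, Z = (28.943, 8.4370). ∠SZL = 78.9° gives ZL at 140.60° from the x-axis; with |ZL| = 23.2, L = (11.016, 23.163). ∠ZLN = 53.3° gives LN at -92.700° from the x-axis; with |LN| = 20.0, N = (10.074, 3.1850). ∠LNJ = 108.8° gives NJ at -21.500° from the x-axis; with |NJ| = 18.0, J = (26.821, -3.4120). ∠NJP = 75.3° gives JP at 83.200° from the x-axis; with |JP| = 13.4, P = (28.408, 9.8937). Then |SP| = |P − S| = 28.251.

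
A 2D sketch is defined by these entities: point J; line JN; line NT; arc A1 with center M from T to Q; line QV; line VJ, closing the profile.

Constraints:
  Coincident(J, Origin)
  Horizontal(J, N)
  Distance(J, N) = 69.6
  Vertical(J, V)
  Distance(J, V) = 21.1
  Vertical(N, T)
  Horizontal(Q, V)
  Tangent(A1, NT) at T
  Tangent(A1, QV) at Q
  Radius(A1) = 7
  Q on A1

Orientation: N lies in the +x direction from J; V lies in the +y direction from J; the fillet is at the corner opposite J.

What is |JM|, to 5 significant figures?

64.168

J and V share the same x with |JV| = 21.1 and V on the +y side, so V = (0.0000, 21.100). The virtual corner opposite J is at (69.600, 21.100). Tangency of A1 to NT means the radius MT is perpendicular to NT and the tangent condition forces MQ to be normal to QV, with radius 7.0, so the center M sits 7.0 in from both sides at M = (62.600, 14.100). Then |JM| = |M − J| = 64.168.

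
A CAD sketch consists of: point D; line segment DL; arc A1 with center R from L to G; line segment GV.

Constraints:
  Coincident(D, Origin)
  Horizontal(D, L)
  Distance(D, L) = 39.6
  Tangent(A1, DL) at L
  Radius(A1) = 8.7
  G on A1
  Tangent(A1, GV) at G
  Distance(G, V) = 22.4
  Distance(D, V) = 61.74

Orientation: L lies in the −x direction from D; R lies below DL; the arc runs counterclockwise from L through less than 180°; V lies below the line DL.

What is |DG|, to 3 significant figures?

48.0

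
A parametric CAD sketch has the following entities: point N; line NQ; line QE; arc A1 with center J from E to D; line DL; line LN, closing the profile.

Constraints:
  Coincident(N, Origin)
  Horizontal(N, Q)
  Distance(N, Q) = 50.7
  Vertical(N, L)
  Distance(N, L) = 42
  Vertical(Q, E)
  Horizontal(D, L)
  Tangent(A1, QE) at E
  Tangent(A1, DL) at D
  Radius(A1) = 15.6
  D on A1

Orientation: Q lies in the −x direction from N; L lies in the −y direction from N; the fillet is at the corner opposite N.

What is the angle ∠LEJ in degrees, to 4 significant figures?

17.10°

The virtual corner opposite N is at (-50.70, -42.00). A1 meets QE tangentially, so JE is at right angles to QE and the tangent condition forces JD to be normal to DL, with radius 15.6, so the center J sits 15.6 in from both sides at J = (-35.10, -26.40). That places the tangent points at E = (-50.70, -26.40) on QE and D = (-35.10, -42.00) on DL. Then cos ∠LEJ = EL·EJ / (|EL||EJ|), giving 17.10°.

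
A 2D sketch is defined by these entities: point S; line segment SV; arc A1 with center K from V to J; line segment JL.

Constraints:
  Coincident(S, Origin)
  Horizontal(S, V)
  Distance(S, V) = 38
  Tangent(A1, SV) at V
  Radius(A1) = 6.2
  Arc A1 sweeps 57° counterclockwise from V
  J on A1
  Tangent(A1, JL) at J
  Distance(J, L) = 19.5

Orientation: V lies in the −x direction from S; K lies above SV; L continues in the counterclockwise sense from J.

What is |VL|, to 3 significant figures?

24.9

S is at the origin; SV is horizontal with |SV| = 38.0 and V on the −x side, so V = (-38.0, 0.00). The tangent condition forces KV to be normal to SV, so K = V + (0, 6.2) = (-38.0, 6.20). On A1, V sits at bearing -90° from K; a 57° counterclockwise sweep puts J at bearing -33°, so J = K + 6.2·(cos -33°, sin -33°) = (-32.8, 2.82). A1 meets JL tangentially, so KJ is at right angles to JL, so JL runs along (−sin -33°, cos -33°); with |JL| = 19.5, L = (-22.2, 19.2). Then |VL| = |L − V| = 24.9.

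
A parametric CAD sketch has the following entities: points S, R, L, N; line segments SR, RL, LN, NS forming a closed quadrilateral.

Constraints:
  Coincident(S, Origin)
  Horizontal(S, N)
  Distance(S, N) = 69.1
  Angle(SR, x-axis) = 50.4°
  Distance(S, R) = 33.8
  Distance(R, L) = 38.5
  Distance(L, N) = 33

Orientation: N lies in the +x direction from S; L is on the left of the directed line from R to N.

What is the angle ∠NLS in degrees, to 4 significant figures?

78.73°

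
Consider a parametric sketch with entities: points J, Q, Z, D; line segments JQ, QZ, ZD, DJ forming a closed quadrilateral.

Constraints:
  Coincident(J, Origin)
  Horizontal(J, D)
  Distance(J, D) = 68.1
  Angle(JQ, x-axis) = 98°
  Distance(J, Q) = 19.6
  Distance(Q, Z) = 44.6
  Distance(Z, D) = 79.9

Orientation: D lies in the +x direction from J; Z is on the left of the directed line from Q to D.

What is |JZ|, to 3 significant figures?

62.1

Checks: |QZ| = 44.60 ✓; |ZD| = 79.90 ✓.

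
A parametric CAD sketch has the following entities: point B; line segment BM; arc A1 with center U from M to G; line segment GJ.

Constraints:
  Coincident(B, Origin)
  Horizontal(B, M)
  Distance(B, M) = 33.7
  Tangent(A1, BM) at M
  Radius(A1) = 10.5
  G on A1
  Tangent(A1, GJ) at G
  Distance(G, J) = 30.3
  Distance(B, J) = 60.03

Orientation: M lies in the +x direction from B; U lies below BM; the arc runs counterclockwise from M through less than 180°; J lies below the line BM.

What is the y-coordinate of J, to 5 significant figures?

-40.883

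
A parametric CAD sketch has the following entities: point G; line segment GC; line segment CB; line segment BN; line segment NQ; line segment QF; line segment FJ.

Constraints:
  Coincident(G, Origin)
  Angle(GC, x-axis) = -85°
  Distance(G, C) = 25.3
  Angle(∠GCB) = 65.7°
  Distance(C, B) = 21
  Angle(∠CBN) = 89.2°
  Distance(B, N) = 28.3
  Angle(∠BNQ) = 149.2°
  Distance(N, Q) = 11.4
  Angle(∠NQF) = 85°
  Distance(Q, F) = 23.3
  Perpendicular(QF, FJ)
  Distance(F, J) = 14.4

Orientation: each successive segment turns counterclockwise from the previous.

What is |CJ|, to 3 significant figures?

13.3

G is at the origin; GC runs at -85.0° with length 25.3, so C = (2.21, -25.2). ∠GCB = 65.7° gives CB at 29.3° from the x-axis; with |CB| = 21.0, B = (20.5, -14.9). ∠CBN = 89.2° gives BN at 120° from the x-axis; with |BN| = 28.3, N = (6.33, 9.56). ∠BNQ = 149.2° gives NQ at 151° from the x-axis; with |NQ| = 11.4, Q = (-3.64, 15.1). ∠NQF = 85.0° gives QF at -114° from the x-axis; with |QF| = 23.3, F = (-13.1, -6.17). QF ⟂ FJ, so FJ runs at -24.1°; with |FJ| = 14.4, J = (-0.00455, -12.0). Then |CJ| = |J − C| = 13.3.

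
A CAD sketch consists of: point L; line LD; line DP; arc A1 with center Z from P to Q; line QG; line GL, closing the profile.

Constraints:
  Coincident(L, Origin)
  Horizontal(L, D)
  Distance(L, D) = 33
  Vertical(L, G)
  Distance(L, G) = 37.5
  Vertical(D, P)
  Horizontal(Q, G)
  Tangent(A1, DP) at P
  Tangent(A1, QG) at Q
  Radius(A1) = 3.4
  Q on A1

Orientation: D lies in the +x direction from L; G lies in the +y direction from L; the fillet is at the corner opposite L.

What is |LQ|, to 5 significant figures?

47.775

L is at the origin; LD is horizontal with |LD| = 33.0 and D on the +x side, so D = (33.000, 0.0000). L and G share the same x with |LG| = 37.5 and G on the +y side, so G = (0.0000, 37.500). The virtual corner opposite L is at (33.000, 37.500). Since A1 is tangent to DP there, ZP ⟂ DP and since A1 is tangent to QG there, ZQ ⟂ QG, with radius 3.4, so the center Z sits 3.4 in from both sides at Z = (29.600, 34.100). That places the tangent points at P = (33.000, 34.100) on DP and Q = (29.600, 37.500) on QG. Then |LQ| = |Q − L| = 47.775.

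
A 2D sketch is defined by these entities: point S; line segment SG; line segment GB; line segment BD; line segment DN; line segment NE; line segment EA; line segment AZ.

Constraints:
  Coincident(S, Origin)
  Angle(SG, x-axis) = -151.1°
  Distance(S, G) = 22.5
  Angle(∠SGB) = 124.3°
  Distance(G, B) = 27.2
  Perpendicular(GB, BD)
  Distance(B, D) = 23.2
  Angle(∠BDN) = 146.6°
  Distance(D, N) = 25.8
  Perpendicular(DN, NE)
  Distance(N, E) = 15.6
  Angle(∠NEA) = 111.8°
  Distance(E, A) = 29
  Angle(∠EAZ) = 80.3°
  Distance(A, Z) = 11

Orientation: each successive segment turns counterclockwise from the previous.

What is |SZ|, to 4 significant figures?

29.54

∠NEA = 111.8° gives EA at -173.8° from the x-axis; with |EA| = 29.0, A = (-12.53, -17.38). ∠EAZ = 80.3° gives AZ at -74.10° from the x-axis; with |AZ| = 11.0, Z = (-9.521, -27.96). Then |SZ| = |Z − S| = 29.54.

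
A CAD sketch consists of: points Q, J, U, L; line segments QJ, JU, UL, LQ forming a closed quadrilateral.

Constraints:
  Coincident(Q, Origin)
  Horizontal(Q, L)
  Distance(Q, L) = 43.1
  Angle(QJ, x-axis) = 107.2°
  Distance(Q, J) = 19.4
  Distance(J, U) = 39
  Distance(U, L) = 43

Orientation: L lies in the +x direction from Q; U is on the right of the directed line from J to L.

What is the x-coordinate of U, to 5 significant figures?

4.5660

Q is at the origin; Q and L share the same y with |QL| = 43.1 and L in +x, so L = (43.1, 0). QJ runs at 107.2° with |QJ| = 19.4, so J = (-5.7367, 18.532). U is determined by |JU| = 39.0 and |UL| = 43.0 together: it lies at the intersection of circle(J, 39.0) and circle(L, 43.0). With |JL| = 52.235, the foot of the radical line on JL is 22.978 from J and the perpendicular offset is √(39.0² − 22.978²) = 31.512. Taking the right-of-JL solution: U = (4.5660, -19.082).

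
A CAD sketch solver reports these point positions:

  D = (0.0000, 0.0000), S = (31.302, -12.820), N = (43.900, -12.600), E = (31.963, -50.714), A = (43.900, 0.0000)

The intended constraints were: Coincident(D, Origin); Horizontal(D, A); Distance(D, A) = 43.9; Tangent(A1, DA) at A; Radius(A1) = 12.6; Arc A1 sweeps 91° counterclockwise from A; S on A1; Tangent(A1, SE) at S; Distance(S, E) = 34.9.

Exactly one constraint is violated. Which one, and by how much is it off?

Distance(S, E) = 34.9 — off by 3.00.

D = (0.00, 0.00) ✓; D.y = 0.00, A.y = 0.00 ✓; |DA| = 43.90 ✓; ∠(NA, AD) = 90.00° ✓; |NA| = 12.60 ✓; bearing(N→S) − bearing(N→A) = 91.00° ✓; |NS| = 12.60 ✓; ∠(NS, SE) = 90.00° ✓; |SE| = 37.90 ✗.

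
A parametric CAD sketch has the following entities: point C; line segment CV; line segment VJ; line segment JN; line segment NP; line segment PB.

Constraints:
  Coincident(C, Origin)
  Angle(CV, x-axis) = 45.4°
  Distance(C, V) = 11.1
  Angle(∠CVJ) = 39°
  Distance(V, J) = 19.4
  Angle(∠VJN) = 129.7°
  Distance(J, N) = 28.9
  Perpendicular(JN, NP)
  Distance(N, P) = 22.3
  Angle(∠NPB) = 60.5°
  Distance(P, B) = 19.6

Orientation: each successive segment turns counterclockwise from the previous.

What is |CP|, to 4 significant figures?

31.87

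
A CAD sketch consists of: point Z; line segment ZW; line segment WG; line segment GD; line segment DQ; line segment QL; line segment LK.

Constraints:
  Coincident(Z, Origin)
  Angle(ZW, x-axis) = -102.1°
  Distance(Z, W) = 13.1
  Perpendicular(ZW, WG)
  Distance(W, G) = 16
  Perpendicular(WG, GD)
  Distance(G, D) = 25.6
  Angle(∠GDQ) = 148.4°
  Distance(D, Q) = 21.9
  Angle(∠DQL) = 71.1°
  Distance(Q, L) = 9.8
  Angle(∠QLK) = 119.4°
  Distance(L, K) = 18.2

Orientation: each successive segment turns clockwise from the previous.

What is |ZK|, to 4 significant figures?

8.195

∠DQL = 71.1° gives QL at -62.60° from the x-axis; with |QL| = 9.8, L = (6.616, 22.71). ∠QLK = 119.4° gives LK at -123.2° from the x-axis; with |LK| = 18.2, K = (-3.350, 7.479). Then |ZK| = |K − Z| = 8.195.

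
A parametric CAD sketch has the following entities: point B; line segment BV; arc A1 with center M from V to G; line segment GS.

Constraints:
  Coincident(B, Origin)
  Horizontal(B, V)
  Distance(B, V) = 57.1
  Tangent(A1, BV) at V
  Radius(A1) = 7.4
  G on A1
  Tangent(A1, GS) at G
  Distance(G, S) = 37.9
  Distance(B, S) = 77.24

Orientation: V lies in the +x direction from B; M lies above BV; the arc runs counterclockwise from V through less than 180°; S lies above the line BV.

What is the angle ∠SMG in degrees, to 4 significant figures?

78.95°

B is at the origin; B and V share the same y with |BV| = 57.1 and V on the +x side, so V = (57.10, 0.000). Since A1 is tangent to BV there, MV ⟂ BV, so M = V + (0, 7.4) = (57.10, 7.400). Since MG ⟂ GS (tangency), |MS| = √(7.4² + 37.9²) = 38.62 regardless of where G sits on A1. So S lies on both circle(B, 77.24) and circle(M, 38.62); the above-BV intersection is S = (62.30, 45.66). G is the foot of the tangent from S: G = (64.49, 7.828).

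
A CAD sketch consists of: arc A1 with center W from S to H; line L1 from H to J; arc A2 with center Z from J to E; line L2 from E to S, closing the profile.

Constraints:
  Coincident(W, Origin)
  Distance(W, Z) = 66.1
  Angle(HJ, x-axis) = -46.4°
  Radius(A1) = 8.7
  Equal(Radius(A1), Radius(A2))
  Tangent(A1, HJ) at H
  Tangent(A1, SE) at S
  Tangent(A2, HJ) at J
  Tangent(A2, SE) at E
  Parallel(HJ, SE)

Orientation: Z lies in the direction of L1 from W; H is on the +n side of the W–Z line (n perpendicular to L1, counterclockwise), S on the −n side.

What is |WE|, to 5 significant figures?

66.670

Tangency of A1 to both parallel lines with radius 8.7 puts H and S at W ± 8.7·n: H = (6.3003, 5.9997), S = (-6.3003, -5.9997). Equal radii place J and E the same way about Z: J = Z + 8.7·n = (51.884, -41.868), E = Z − 8.7·n = (39.284, -53.867). Then |WE| = |E − W| = 66.670.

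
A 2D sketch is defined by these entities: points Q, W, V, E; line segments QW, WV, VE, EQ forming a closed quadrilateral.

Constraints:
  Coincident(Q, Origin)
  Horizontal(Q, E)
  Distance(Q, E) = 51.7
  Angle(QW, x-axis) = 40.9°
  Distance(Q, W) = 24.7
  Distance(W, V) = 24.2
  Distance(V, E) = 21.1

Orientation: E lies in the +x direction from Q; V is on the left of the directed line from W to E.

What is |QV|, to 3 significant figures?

46.8

Q is at the origin; Q and E share the same y with |QE| = 51.7 and E in +x, so E = (51.7, 0). QW runs at 40.9° with |QW| = 24.7, so W = (18.7, 16.2). V is determined by |WV| = 24.2 and |VE| = 21.1 together: it lies at the intersection of circle(W, 24.2) and circle(E, 21.1). With |WE| = 36.8, the foot of the radical line on WE is 20.3 from W and the perpendicular offset is √(24.2² − 20.3²) = 13.2. Taking the left-of-WE solution: V = (42.7, 19.1).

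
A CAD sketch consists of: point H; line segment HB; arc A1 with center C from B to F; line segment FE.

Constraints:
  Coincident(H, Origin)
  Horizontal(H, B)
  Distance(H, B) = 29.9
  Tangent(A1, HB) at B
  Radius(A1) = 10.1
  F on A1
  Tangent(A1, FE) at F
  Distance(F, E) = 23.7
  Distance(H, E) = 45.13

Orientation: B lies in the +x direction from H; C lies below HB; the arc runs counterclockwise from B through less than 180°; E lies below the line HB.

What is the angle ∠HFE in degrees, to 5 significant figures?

140.86°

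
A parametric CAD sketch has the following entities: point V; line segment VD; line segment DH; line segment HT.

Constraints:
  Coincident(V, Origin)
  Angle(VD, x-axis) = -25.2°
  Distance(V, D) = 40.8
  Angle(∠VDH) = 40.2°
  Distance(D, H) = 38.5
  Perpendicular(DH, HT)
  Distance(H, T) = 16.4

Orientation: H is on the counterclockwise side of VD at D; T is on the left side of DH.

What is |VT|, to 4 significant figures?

12.35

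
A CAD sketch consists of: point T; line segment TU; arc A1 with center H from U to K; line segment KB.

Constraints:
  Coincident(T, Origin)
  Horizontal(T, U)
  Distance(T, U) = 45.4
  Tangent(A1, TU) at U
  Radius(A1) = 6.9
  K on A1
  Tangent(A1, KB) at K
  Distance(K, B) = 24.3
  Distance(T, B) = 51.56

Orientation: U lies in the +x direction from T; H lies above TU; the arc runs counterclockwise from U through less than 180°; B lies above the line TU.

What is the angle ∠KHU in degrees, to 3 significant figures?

117°

Checks: |HK| = 6.900 ✓; ∠(HK, KB) = 90.00° ✓; |KB| = 24.30 ✓; |TB| = 51.56 ✓.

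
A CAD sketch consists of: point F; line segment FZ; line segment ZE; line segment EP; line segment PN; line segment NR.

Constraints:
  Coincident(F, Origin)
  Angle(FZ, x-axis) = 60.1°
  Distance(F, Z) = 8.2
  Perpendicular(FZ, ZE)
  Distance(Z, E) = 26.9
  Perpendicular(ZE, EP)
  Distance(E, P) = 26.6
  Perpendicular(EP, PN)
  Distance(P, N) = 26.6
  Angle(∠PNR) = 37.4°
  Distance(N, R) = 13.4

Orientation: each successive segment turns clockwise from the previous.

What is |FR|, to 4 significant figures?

15.00

EP ⟂ PN, so PN runs at 150.1°; with |PN| = 26.6, N = (-8.912, -16.10). ∠PNR = 37.4° gives NR at 7.500° from the x-axis; with |NR| = 13.4, R = (4.373, -14.35). Then |FR| = |R − F| = 15.00.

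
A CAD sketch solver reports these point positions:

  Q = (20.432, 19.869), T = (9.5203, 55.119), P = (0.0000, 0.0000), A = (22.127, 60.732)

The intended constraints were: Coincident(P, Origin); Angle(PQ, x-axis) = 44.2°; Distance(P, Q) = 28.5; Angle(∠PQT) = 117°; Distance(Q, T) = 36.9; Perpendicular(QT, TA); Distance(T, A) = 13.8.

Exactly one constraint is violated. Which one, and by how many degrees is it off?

Perpendicular(QT, TA) — off by 6.80°.

P = (0.00, 0.00) ✓; PQ at 44.20° ✓; |PQ| = 28.50 ✓; ∠PQT = 117.0° ✓; |QT| = 36.90 ✓; ∠(QT, TA) = 83.20° ✗; |TA| = 13.80 ✓.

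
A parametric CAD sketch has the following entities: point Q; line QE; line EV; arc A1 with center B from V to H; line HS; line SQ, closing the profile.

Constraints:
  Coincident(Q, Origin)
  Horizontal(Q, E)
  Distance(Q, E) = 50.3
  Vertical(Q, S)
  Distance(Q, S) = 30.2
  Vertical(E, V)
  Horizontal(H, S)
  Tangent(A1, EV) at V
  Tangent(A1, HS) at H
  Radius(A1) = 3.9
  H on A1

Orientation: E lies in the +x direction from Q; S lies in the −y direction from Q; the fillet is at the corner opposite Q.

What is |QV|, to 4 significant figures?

56.76

Q is at the origin; Q and E share the same y with |QE| = 50.3 and E on the +x side, so E = (50.30, 0.000). QS is vertical with |QS| = 30.2 and S on the −y side, so S = (0.000, -30.20). The virtual corner opposite Q is at (50.30, -30.20). A1 meets EV tangentially, so BV is at right angles to EV and the tangent condition forces BH to be normal to HS, with radius 3.9, so the center B sits 3.9 in from both sides at B = (46.40, -26.30). That places the tangent points at V = (50.30, -26.30) on EV and H = (46.40, -30.20) on HS. Then |QV| = |V − Q| = 56.76.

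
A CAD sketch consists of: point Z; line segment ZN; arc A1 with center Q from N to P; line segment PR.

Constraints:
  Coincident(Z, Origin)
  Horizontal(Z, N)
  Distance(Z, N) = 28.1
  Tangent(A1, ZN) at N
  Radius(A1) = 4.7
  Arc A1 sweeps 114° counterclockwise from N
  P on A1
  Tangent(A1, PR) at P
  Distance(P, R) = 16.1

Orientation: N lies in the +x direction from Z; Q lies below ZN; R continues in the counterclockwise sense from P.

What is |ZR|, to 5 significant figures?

37.094

Z is at the origin; ZN is horizontal with |ZN| = 28.1 and N on the +x side, so N = (28.100, 0.0000). A1 meets ZN tangentially, so QN is at right angles to ZN, so Q = N + (0, -4.7) = (28.100, -4.7000). On A1, N sits at bearing 90° from Q; a 114° counterclockwise sweep puts P at bearing 204°, so P = Q + 4.7·(cos 204°, sin 204°) = (23.806, -6.6117). Tangency of A1 to PR means the radius QP is perpendicular to PR, so PR runs along (−sin 204°, cos 204°); with |PR| = 16.1, R = (30.355, -21.320). Then |ZR| = |R − Z| = 37.094.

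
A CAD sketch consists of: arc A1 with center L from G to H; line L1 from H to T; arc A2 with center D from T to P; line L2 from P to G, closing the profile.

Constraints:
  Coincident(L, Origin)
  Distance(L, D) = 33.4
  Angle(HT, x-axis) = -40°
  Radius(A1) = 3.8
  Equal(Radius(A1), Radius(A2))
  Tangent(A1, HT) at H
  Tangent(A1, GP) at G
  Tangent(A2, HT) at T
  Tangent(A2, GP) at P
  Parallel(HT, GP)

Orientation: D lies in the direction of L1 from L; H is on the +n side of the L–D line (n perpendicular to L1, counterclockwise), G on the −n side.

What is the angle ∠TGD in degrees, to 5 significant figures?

6.3283°

The slot axis is L1's direction at -40.0°, so u = (cos -40.0°, sin -40.0°) = (0.76604, -0.64279) and n = (−sin -40.0°, cos -40.0°) = (0.64279, 0.76604). L is at the origin and D lies 33.4 along u from L, so D = 33.4·u = (25.586, -21.469). Tangency of A1 to both parallel lines with radius 3.8 puts H and G at L ± 3.8·n: H = (2.4426, 2.9110), G = (-2.4426, -2.9110). Equal radii place T and P the same way about D: T = D + 3.8·n = (28.028, -18.558), P = D − 3.8·n = (23.143, -24.380). Then cos ∠TGD = GT·GD / (|GT||GD|), giving 6.3283°.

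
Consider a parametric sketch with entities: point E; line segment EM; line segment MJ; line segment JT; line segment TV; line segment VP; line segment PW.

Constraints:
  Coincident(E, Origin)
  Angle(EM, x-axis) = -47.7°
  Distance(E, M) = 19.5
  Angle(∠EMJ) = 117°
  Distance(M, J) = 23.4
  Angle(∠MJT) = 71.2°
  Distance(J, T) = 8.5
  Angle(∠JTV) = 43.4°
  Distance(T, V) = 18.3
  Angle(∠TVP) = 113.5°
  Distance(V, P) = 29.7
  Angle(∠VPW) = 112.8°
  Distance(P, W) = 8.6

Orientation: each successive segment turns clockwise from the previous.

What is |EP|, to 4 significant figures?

63.66

∠JTV = 43.4° gives TV at 3.900° from the x-axis; with |TV| = 18.3, V = (16.55, -29.66). ∠TVP = 113.5° gives VP at -62.60° from the x-axis; with |VP| = 29.7, P = (30.22, -56.03). Then |EP| = |P − E| = 63.66.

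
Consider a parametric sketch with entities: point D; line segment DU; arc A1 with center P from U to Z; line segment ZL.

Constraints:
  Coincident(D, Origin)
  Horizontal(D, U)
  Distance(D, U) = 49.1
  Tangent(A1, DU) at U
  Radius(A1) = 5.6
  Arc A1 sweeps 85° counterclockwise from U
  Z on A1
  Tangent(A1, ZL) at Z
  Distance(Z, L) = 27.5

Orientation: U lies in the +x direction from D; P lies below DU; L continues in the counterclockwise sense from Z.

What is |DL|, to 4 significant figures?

52.42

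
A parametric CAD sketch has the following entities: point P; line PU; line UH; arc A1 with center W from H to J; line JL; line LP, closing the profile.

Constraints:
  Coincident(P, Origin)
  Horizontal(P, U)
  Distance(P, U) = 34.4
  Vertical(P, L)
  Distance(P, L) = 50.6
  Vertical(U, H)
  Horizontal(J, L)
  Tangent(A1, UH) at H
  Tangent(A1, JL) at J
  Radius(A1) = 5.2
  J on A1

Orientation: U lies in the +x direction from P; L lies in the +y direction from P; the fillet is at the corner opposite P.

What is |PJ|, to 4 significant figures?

58.42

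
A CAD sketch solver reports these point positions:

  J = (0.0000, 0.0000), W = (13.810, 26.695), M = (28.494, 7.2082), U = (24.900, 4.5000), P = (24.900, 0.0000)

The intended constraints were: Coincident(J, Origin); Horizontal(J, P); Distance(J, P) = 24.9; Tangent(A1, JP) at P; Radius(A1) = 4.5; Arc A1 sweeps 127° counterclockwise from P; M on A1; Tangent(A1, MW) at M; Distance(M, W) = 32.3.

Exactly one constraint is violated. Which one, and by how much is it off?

Distance(M, W) = 32.3 — off by 7.90.

J = (0.00, 0.00) ✓; J.y = 0.00, P.y = 0.00 ✓; |JP| = 24.90 ✓; ∠(UP, PJ) = 90.00° ✓; |UP| = 4.500 ✓; bearing(U→M) − bearing(U→P) = 127.0° ✓; |UM| = 4.500 ✓; ∠(UM, MW) = 90.00° ✓; |MW| = 24.40 ✗.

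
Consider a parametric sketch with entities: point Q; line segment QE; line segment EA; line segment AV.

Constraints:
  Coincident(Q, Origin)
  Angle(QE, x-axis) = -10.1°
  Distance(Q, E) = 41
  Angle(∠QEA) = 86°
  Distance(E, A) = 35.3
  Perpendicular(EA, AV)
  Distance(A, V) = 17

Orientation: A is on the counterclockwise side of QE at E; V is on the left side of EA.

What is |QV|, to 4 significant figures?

40.29

∠QEA = 86.0°, so EA runs at -10.1° + (180° − 86.0°) = 83.90° from the x-axis; with |EA| = 35.3, A = E + 35.3·(cos 83.90°, sin 83.90°) = (44.12, 27.91). EA ⟂ AV; with |AV| = 17.0 on the left of EA, V = A + 17.0·(-0.9943, 0.1063) = (27.21, 29.72). Then |QV| = |V − Q| = 40.29.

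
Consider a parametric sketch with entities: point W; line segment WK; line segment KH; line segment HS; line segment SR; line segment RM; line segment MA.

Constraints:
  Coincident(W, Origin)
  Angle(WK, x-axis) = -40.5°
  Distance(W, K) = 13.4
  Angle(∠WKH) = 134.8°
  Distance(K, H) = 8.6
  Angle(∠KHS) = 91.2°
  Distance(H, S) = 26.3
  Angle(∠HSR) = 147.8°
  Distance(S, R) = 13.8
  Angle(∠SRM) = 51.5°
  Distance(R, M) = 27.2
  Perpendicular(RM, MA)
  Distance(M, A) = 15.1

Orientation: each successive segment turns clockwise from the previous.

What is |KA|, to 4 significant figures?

9.925

∠SRM = 51.5° gives RM at 24.80° from the x-axis; with |RM| = 27.2, M = (-2.982, -2.189). RM ⟂ MA, so MA runs at -65.20°; with |MA| = 15.1, A = (3.352, -15.90). Then |KA| = |A − K| = 9.925.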